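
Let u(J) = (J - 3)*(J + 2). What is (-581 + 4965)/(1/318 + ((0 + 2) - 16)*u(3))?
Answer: 1394112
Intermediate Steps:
u(J) = (-3 + J)*(2 + J)
(-581 + 4965)/(1/318 + ((0 + 2) - 16)*u(3)) = (-581 + 4965)/(1/318 + ((0 + 2) - 16)*(-6 + 3² - 1*3)) = 4384/(1/318 + (2 - 16)*(-6 + 9 - 3)) = 4384/(1/318 - 14*0) = 4384/(1/318 + 0) = 4384/(1/318) = 4384*318 = 1394112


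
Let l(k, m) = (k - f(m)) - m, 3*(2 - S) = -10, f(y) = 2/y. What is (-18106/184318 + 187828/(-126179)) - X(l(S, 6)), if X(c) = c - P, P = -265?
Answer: -3088384380843/11628530461 ≈ -265.59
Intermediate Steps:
S = 16/3 (S = 2 - 1/3*(-10) = 2 + 10/3 = 16/3 ≈ 5.3333)
l(k, m) = k - m - 2/m (l(k, m) = (k - 2/m) - m = k - m - 2/m)
X(c) = 265 + c (X(c) = c - 1*(-265) = c + 265 = 265 + c)
(-18106/184318 + 187828/(-126179)) - X(l(S, 6)) = (-18106/184318 + 187828/(-126179)) - (265 + (16/3 - 1*6 - 2/6)) = (-18106*1/184318 + 187828*(-1/126179)) - (265 + (16/3 - 6 - 2*1/6)) = (-9053/92159 - 187828/126179) - (265 + (16/3 - 6 - 1/3)) = -18452339139/11628530461 - (265 - 1) = -18452339139/11628530461 - 1*264 = -18452339139/11628530461 - 264 = -3088384380843/11628530461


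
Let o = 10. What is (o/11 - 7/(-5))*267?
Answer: 33909/55 ≈ 616.53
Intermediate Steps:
(o/11 - 7/(-5))*267 = (10/11 - 7/(-5))*267 = (10*(1/11) - 7*(-⅕))*267 = (10/11 + 7/5)*267 = (127/55)*267 = 33909/55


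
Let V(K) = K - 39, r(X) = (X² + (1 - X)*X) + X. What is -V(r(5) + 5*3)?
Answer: 14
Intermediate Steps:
r(X) = X + X² + X*(1 - X) (r(X) = (X² + X*(1 - X)) + X = X + X² + X*(1 - X))
V(K) = -39 + K
-V(r(5) + 5*3) = -(-39 + (2*5 + 5*3)) = -(-39 + (10 + 15)) = -(-39 + 25) = -1*(-14) = 14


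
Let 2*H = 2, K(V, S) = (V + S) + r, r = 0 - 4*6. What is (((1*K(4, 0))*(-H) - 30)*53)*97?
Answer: -51410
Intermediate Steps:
r = -24 (r = 0 - 24 = -24)
K(V, S) = -24 + S + V (K(V, S) = (V + S) - 24 = (S + V) - 24 = -24 + S + V)
H = 1 (H = (1/2)*2 = 1)
(((1*K(4, 0))*(-H) - 30)*53)*97 = (((1*(-24 + 0 + 4))*(-1*1) - 30)*53)*97 = (((1*(-20))*(-1) - 30)*53)*97 = ((-20*(-1) - 30)*53)*97 = ((20 - 30)*53)*97 = -10*53*97 = -530*97 = -51410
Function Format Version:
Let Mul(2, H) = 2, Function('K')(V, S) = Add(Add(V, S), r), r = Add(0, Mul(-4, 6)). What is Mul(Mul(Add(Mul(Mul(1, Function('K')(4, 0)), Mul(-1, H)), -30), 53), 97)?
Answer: -51410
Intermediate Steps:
r = -24 (r = Add(0, -24) = -24)
Function('K')(V, S) = Add(-24, S, V) (Function('K')(V, S) = Add(Add(V, S), -24) = Add(Add(S, V), -24) = Add(-24, S, V))
H = 1 (H = Mul(Rational(1, 2), 2) = 1)
Mul(Mul(Add(Mul(Mul(1, Function('K')(4, 0)), Mul(-1, H)), -30), 53), 97) = Mul(Mul(Add(Mul(Mul(1, Add(-24, 0, 4)), Mul(-1, 1)), -30), 53), 97) = Mul(Mul(Add(Mul(Mul(1, -20), -1), -30), 53), 97) = Mul(Mul(Add(Mul(-20, -1), -30), 53), 97) = Mul(Mul(Add(20, -30), 53), 97) = Mul(Mul(-10, 53), 97) = Mul(-530, 97) = -51410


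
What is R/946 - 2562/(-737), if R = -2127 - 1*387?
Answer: 25947/31691 ≈ 0.81875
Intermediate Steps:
R = -2514 (R = -2127 - 387 = -2514)
R/946 - 2562/(-737) = -2514/946 - 2562/(-737) = -2514*1/946 - 2562*(-1/737) = -1257/473 + 2562/737 = 25947/31691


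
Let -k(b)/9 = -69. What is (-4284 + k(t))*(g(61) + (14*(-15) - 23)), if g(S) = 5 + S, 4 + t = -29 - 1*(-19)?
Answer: 611721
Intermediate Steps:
t = -14 (t = -4 + (-29 - 1*(-19)) = -4 + (-29 + 19) = -4 - 10 = -14)
k(b) = 621 (k(b) = -9*(-69) = 621)
(-4284 + k(t))*(g(61) + (14*(-15) - 23)) = (-4284 + 621)*((5 + 61) + (14*(-15) - 23)) = -3663*(66 + (-210 - 23)) = -3663*(66 - 233) = -3663*(-167) = 611721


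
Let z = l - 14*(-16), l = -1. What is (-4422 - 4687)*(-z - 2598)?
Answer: 25696489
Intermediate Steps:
z = 223 (z = -1 - 14*(-16) = -1 + 224 = 223)
(-4422 - 4687)*(-z - 2598) = (-4422 - 4687)*(-1*223 - 2598) = -9109*(-223 - 2598) = -9109*(-2821) = 25696489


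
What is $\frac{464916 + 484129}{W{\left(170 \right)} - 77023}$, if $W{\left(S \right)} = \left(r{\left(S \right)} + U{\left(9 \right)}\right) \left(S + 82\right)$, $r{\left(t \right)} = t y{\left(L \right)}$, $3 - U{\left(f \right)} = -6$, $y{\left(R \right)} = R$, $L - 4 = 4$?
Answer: $\frac{189809}{53593} \approx 3.5417$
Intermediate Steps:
$L = 8$ ($L = 4 + 4 = 8$)
$U{\left(f \right)} = 9$ ($U{\left(f \right)} = 3 - -6 = 3 + 6 = 9$)
$r{\left(t \right)} = 8 t$ ($r{\left(t \right)} = t 8 = 8 t$)
$W{\left(S \right)} = \left(9 + 8 S\right) \left(82 + S\right)$ ($W{\left(S \right)} = \left(8 S + 9\right) \left(S + 82\right) = \left(9 + 8 S\right) \left(82 + S\right)$)
$\frac{464916 + 484129}{W{\left(170 \right)} - 77023} = \frac{464916 + 484129}{\left(738 + 8 \cdot 170^{2} + 665 \cdot 170\right) - 77023} = \frac{949045}{\left(738 + 8 \cdot 28900 + 113050\right) - 77023} = \frac{949045}{\left(738 + 231200 + 113050\right) - 77023} = \frac{949045}{344988 - 77023} = \frac{949045}{267965} = 949045 \cdot \frac{1}{267965} = \frac{189809}{53593}$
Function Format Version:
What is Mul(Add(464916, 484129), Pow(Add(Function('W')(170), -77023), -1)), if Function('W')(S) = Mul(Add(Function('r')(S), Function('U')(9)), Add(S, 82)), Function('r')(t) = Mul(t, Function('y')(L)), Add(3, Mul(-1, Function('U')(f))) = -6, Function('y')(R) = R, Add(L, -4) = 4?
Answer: Rational(189809, 53593) ≈ 3.5417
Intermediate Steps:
L = 8 (L = Add(4, 4) = 8)
Function('U')(f) = 9 (Function('U')(f) = Add(3, Mul(-1, -6)) = Add(3, 6) = 9)
Function('r')(t) = Mul(8, t) (Function('r')(t) = Mul(t, 8) = Mul(8, t))
Function('W')(S) = Mul(Add(9, Mul(8, S)), Add(82, S)) (Function('W')(S) = Mul(Add(Mul(8, S), 9), Add(S, 82)) = Mul(Add(9, Mul(8, S)), Add(82, S)))
Mul(Add(464916, 484129), Pow(Add(Function('W')(170), -77023), -1)) = Mul(Add(464916, 484129), Pow(Add(Add(738, Mul(8, Pow(170, 2)), Mul(665, 170)), -77023), -1)) = Mul(949045, Pow(Add(Add(738, Mul(8, 28900), 113050), -77023), -1)) = Mul(949045, Pow(Add(Add(738, 231200, 113050), -77023), -1)) = Mul(949045, Pow(Add(344988, -77023), -1)) = Mul(949045, Pow(267965, -1)) = Mul(949045, Rational(1, 267965)) = Rational(189809, 53593)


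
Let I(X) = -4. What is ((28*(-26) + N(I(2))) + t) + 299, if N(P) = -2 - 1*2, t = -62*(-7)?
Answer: 1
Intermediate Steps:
t = 434
N(P) = -4 (N(P) = -2 - 2 = -4)
((28*(-26) + N(I(2))) + t) + 299 = ((28*(-26) - 4) + 434) + 299 = ((-728 - 4) + 434) + 299 = (-732 + 434) + 299 = -298 + 299 = 1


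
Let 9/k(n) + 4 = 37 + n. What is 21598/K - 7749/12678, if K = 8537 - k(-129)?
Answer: 2215098715/1154488262 ≈ 1.9187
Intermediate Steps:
k(n) = 9/(33 + n) (k(n) = 9/(-4 + (37 + n)) = 9/(33 + n))
K = 273187/32 (K = 8537 - 9/(33 - 129) = 8537 - 9/(-96) = 8537 - 9*(-1)/96 = 8537 - 1*(-3/32) = 8537 + 3/32 = 273187/32 ≈ 8537.1)
21598/K - 7749/12678 = 21598/(273187/32) - 7749/12678 = 21598*(32/273187) - 7749*1/12678 = 691136/273187 - 2583/4226 = 2215098715/1154488262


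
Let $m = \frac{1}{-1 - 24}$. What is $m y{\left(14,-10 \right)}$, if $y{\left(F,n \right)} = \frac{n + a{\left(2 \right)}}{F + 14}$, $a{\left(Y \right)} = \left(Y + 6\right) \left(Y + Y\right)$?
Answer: $- \frac{11}{350} \approx -0.031429$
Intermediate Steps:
$a{\left(Y \right)} = 2 Y \left(6 + Y\right)$ ($a{\left(Y \right)} = \left(6 + Y\right) 2 Y = 2 Y \left(6 + Y\right)$)
$m = - \frac{1}{25}$ ($m = \frac{1}{-25} = - \frac{1}{25} \approx -0.04$)
$y{\left(F,n \right)} = \frac{32 + n}{14 + F}$ ($y{\left(F,n \right)} = \frac{n + 2 \cdot 2 \left(6 + 2\right)}{F + 14} = \frac{n + 2 \cdot 2 \cdot 8}{14 + F} = \frac{n + 32}{14 + F} = \frac{32 + n}{14 + F}$)
$m y{\left(14,-10 \right)} = - \frac{\frac{1}{14 + 14} \left(32 - 10\right)}{25} = - \frac{\frac{1}{28} \cdot 22}{25} = \left(- \frac{1}{25}\right) \frac{11}{14} = - \frac{11}{350}$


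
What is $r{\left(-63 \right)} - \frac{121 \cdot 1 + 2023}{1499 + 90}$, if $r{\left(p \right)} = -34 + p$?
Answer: $- \frac{156277}{1589} \approx -98.349$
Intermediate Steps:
$r{\left(-63 \right)} - \frac{121 \cdot 1 + 2023}{1499 + 90} = \left(-34 - 63\right) - \frac{121 \cdot 1 + 2023}{1499 + 90} = -97 - \frac{121 + 2023}{1589} = -97 - 2144 \cdot \frac{1}{1589} = -97 - \frac{2144}{1589} = - \frac{156277}{1589}$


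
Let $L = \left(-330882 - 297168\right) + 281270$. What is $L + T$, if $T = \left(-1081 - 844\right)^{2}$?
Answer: $3358845$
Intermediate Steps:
$T = 3705625$ ($T = \left(-1925\right)^{2} = 3705625$)
$L = -346780$ ($L = -628050 + 281270 = -346780$)
$L + T = -346780 + 3705625 = 3358845$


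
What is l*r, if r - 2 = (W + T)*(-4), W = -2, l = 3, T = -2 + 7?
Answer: -30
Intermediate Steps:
T = 5
r = -10 (r = 2 + (-2 + 5)*(-4) = 2 + 3*(-4) = 2 - 12 = -10)
l*r = 3*(-10) = -30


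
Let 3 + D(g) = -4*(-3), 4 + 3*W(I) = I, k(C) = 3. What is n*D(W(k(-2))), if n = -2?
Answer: -18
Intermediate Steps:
W(I) = -4/3 + I/3
D(g) = 9 (D(g) = -3 - 4*(-3) = -3 + 12 = 9)
n*D(W(k(-2))) = -2*9 = -18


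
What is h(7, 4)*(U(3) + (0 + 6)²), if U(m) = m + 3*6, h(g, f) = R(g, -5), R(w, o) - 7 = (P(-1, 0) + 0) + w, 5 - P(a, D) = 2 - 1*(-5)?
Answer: 684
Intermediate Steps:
P(a, D) = -2 (P(a, D) = 5 - (2 - 1*(-5)) = 5 - (2 + 5) = 5 - 1*7 = 5 - 7 = -2)
R(w, o) = 5 + w (R(w, o) = 7 + ((-2 + 0) + w) = 7 + (-2 + w) = 5 + w)
h(g, f) = 5 + g
U(m) = 18 + m (U(m) = m + 18 = 18 + m)
h(7, 4)*(U(3) + (0 + 6)²) = (5 + 7)*((18 + 3) + (0 + 6)²) = 12*(21 + 6²) = 12*(21 + 36) = 12*57 = 684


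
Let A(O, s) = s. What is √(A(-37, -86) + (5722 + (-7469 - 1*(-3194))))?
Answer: √1361 ≈ 36.892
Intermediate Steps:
√(A(-37, -86) + (5722 + (-7469 - 1*(-3194)))) = √(-86 + (5722 + (-7469 - 1*(-3194)))) = √(-86 + (5722 + (-7469 + 3194))) = √(-86 + (5722 - 4275)) = √(-86 + 1447) = √1361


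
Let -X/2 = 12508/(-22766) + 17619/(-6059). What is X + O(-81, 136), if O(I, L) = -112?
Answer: -7247694738/68969597 ≈ -105.09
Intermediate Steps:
X = 476900126/68969597 (X = -2*(12508/(-22766) + 17619/(-6059)) = -2*(12508*(-1/22766) + 17619*(-1/6059)) = -2*(-6254/11383 - 17619/6059) = -2*(-238450063/68969597) = 476900126/68969597 ≈ 6.9146)
X + O(-81, 136) = 476900126/68969597 - 112 = -7247694738/68969597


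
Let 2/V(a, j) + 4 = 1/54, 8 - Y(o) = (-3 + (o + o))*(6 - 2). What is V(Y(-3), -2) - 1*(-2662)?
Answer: 572222/215 ≈ 2661.5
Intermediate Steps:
Y(o) = 20 - 8*o (Y(o) = 8 - (-3 + (o + o))*(6 - 2) = 8 - (-3 + 2*o)*4 = 8 - (-12 + 8*o) = 8 + (12 - 8*o) = 20 - 8*o)
V(a, j) = -108/215 (V(a, j) = 2/(-4 + 1/54) = 2/(-215/54) = 2*(-54/215) = -108/215)
V(Y(-3), -2) - 1*(-2662) = -108/215 - 1*(-2662) = -108/215 + 2662 = 572222/215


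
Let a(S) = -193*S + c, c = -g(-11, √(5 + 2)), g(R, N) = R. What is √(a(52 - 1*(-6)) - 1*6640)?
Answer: I*√17823 ≈ 133.5*I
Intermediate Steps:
c = 11 (c = -1*(-11) = 11)
a(S) = 11 - 193*S (a(S) = -193*S + 11 = 11 - 193*S)
√(a(52 - 1*(-6)) - 1*6640) = √((11 - 193*(52 - 1*(-6))) - 1*6640) = √((11 - 193*(52 + 6)) - 6640) = √((11 - 193*58) - 6640) = √((11 - 11194) - 6640) = √(-11183 - 6640) = √(-17823) = I*√17823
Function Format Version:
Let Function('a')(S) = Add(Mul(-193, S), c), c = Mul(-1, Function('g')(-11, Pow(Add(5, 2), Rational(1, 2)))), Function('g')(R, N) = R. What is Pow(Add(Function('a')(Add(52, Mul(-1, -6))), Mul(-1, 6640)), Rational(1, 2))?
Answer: Mul(I, Pow(17823, Rational(1, 2))) ≈ Mul(133.50, I)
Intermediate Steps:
c = 11 (c = Mul(-1, -11) = 11)
Function('a')(S) = Add(11, Mul(-193, S)) (Function('a')(S) = Add(Mul(-193, S), 11) = Add(11, Mul(-193, S)))
Pow(Add(Function('a')(Add(52, Mul(-1, -6))), Mul(-1, 6640)), Rational(1, 2)) = Pow(Add(Add(11, Mul(-193, Add(52, Mul(-1, -6)))), Mul(-1, 6640)), Rational(1, 2)) = Pow(Add(Add(11, Mul(-193, Add(52, 6))), -6640), Rational(1, 2)) = Pow(Add(Add(11, Mul(-193, 58)), -6640), Rational(1, 2)) = Pow(Add(Add(11, -11194), -6640), Rational(1, 2)) = Pow(Add(-11183, -6640), Rational(1, 2)) = Pow(-17823, Rational(1, 2)) = Mul(I, Pow(17823, Rational(1, 2)))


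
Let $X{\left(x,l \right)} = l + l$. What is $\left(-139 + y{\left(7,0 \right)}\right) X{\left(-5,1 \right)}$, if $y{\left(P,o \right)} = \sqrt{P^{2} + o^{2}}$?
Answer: $-264$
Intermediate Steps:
$X{\left(x,l \right)} = 2 l$
$\left(-139 + y{\left(7,0 \right)}\right) X{\left(-5,1 \right)} = \left(-139 + \sqrt{7^{2} + 0^{2}}\right) 2 \cdot 1 = \left(-139 + \sqrt{49 + 0}\right) 2 = \left(-139 + \sqrt{49}\right) 2 = \left(-139 + 7\right) 2 = \left(-132\right) 2 = -264$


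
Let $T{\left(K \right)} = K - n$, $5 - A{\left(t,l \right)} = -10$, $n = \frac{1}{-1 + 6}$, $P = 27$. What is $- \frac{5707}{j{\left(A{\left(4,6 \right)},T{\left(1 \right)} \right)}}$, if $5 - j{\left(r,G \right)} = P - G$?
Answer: $\frac{28535}{106} \approx 269.2$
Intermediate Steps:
$n = \frac{1}{5} \approx 0.2$
$A{\left(t,l \right)} = 15$ ($A{\left(t,l \right)} = 5 - -10 = 5 + 10 = 15$)
$T{\left(K \right)} = - \frac{1}{5} + K$ ($T{\left(K \right)} = K - \frac{1}{5} = - \frac{1}{5} + K$)
$j{\left(r,G \right)} = -22 + G$ ($j{\left(r,G \right)} = 5 - \left(27 - G\right) = 5 + \left(-27 + G\right) = -22 + G$)
$- \frac{5707}{j{\left(A{\left(4,6 \right)},T{\left(1 \right)} \right)}} = - \frac{5707}{-22 + \left(- \frac{1}{5} + 1\right)} = - \frac{5707}{-22 + \frac{4}{5}} = - \frac{5707}{- \frac{106}{5}} = \left(-5707\right) \left(- \frac{5}{106}\right) = \frac{28535}{106}$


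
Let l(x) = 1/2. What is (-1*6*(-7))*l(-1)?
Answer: 21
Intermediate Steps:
l(x) = ½
(-1*6*(-7))*l(-1) = (-1*6*(-7))*(½) = -6*(-7)*(½) = 42*(½) = 21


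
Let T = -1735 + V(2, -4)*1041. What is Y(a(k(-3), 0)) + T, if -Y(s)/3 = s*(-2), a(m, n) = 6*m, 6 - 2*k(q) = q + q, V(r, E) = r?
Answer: 563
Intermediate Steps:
k(q) = 3 - q (k(q) = 3 - (q + q)/2 = 3 - q)
T = 347 (T = -1735 + 2*1041 = -1735 + 2082 = 347)
Y(s) = 6*s (Y(s) = -3*s*(-2) = -(-6)*s = 6*s)
Y(a(k(-3), 0)) + T = 6*(6*(3 - 1*(-3))) + 347 = 6*(6*(3 + 3)) + 347 = 6*(6*6) + 347 = 6*36 + 347 = 216 + 347 = 563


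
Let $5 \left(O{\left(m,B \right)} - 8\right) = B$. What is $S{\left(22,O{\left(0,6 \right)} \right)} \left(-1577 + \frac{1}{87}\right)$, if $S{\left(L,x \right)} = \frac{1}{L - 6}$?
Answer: $- \frac{68599}{696} \approx -98.562$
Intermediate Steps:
$O{\left(m,B \right)} = 8 + \frac{B}{5}$
$S{\left(L,x \right)} = \frac{1}{-6 + L}$
$S{\left(22,O{\left(0,6 \right)} \right)} \left(-1577 + \frac{1}{87}\right) = \frac{-1577 + \frac{1}{87}}{-6 + 22} = \frac{-1577 + \frac{1}{87}}{16} = \frac{1}{16} \left(- \frac{137198}{87}\right) = - \frac{68599}{696}$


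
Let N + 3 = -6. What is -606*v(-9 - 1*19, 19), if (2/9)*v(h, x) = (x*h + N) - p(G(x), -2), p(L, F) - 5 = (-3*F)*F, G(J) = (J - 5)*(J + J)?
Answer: 1456218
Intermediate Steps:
G(J) = 2*J*(-5 + J) (G(J) = (-5 + J)*(2*J) = 2*J*(-5 + J))
N = -9 (N = -3 - 6 = -9)
p(L, F) = 5 - 3*F**2 (p(L, F) = 5 + (-3*F)*F = 5 - 3*F**2)
v(h, x) = -9 + 9*h*x/2 (v(h, x) = 9*((x*h - 9) - (5 - 3*(-2)**2))/2 = 9*((h*x - 9) - (5 - 3*4))/2 = 9*((-9 + h*x) - (5 - 12))/2 = 9*((-9 + h*x) - 1*(-7))/2 = 9*((-9 + h*x) + 7)/2 = 9*(-2 + h*x)/2 = -9 + 9*h*x/2)
-606*v(-9 - 1*19, 19) = -606*(-9 + (9/2)*(-9 - 1*19)*19) = -606*(-9 + (9/2)*(-9 - 19)*19) = -606*(-9 + (9/2)*(-28)*19) = -606*(-9 - 2394) = -606*(-2403) = 1456218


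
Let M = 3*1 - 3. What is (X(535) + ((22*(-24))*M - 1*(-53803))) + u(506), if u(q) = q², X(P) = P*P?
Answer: 596064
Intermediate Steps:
M = 0 (M = 3 - 3 = 0)
X(P) = P²
(X(535) + ((22*(-24))*M - 1*(-53803))) + u(506) = (535² + ((22*(-24))*0 - 1*(-53803))) + 506² = (286225 + (-528*0 + 53803)) + 256036 = (286225 + (0 + 53803)) + 256036 = (286225 + 53803) + 256036 = 340028 + 256036 = 596064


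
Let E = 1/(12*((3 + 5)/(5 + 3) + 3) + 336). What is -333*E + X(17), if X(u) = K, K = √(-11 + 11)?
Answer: -111/128 ≈ -0.86719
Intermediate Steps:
K = 0 (K = √0 = 0)
X(u) = 0
E = 1/384 (E = 1/(12*(8/8 + 3) + 336) = 1/(12*(8*(⅛) + 3) + 336) = 1/(12*(1 + 3) + 336) = 1/(12*4 + 336) = 1/(48 + 336) = 1/384 ≈ 0.0026042)
-333*E + X(17) = -333*1/384 + 0 = -111/128 + 0 = -111/128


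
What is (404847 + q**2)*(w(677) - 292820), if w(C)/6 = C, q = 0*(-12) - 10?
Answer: -116931685826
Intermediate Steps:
q = -10 (q = 0 - 10 = -10)
w(C) = 6*C
(404847 + q**2)*(w(677) - 292820) = (404847 + (-10)**2)*(6*677 - 292820) = (404847 + 100)*(4062 - 292820) = 404947*(-288758) = -116931685826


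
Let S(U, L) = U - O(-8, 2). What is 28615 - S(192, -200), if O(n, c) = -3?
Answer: 28420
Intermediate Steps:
S(U, L) = 3 + U (S(U, L) = U - 1*(-3) = U + 3 = 3 + U)
28615 - S(192, -200) = 28615 - (3 + 192) = 28615 - 1*195 = 28615 - 195 = 28420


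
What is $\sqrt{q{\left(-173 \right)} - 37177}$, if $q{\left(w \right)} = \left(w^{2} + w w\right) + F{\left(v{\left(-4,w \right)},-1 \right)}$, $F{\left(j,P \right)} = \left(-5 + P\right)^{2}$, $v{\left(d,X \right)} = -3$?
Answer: $\sqrt{22717} \approx 150.72$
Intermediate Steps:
$q{\left(w \right)} = 36 + 2 w^{2}$ ($q{\left(w \right)} = \left(w^{2} + w w\right) + \left(-5 - 1\right)^{2} = \left(w^{2} + w^{2}\right) + \left(-6\right)^{2} = 2 w^{2} + 36 = 36 + 2 w^{2}$)
$\sqrt{q{\left(-173 \right)} - 37177} = \sqrt{\left(36 + 2 \left(-173\right)^{2}\right) - 37177} = \sqrt{\left(36 + 2 \cdot 29929\right) - 37177} = \sqrt{\left(36 + 59858\right) - 37177} = \sqrt{59894 - 37177} = \sqrt{22717}$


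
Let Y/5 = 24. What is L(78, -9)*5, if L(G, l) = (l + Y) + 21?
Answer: 660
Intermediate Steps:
Y = 120 (Y = 5*24 = 120)
L(G, l) = 141 + l (L(G, l) = (l + 120) + 21 = (120 + l) + 21 = 141 + l)
L(78, -9)*5 = (141 - 9)*5 = 132*5 = 660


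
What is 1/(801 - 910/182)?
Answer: 1/796 ≈ 0.0012563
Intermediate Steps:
1/(801 - 910/182) = 1/(801 - 910*1/182) = 1/(801 - 5) = 1/796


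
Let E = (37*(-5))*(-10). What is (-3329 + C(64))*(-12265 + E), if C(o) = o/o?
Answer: 34661120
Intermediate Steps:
E = 1850 (E = -185*(-10) = 1850)
C(o) = 1
(-3329 + C(64))*(-12265 + E) = (-3329 + 1)*(-12265 + 1850) = -3328*(-10415) = 34661120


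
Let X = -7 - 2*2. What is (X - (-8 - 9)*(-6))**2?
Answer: 12769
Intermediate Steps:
X = -11 (X = -7 - 4 = -11)
(X - (-8 - 9)*(-6))**2 = (-11 - (-8 - 9)*(-6))**2 = (-11 - (-17)*(-6))**2 = (-11 - 1*102)**2 = (-11 - 102)**2 = (-113)**2 = 12769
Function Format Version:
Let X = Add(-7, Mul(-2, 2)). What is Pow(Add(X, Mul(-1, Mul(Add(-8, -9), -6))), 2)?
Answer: 12769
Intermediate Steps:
X = -11 (X = Add(-7, -4) = -11)
Pow(Add(X, Mul(-1, Mul(Add(-8, -9), -6))), 2) = Pow(Add(-11, Mul(-1, Mul(Add(-8, -9), -6))), 2) = Pow(Add(-11, Mul(-1, Mul(-17, -6))), 2) = Pow(Add(-11, Mul(-1, 102)), 2) = Pow(Add(-11, -102), 2) = Pow(-113, 2) = 12769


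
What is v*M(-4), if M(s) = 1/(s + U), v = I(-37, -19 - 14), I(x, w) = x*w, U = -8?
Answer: -407/4 ≈ -101.75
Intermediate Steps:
I(x, w) = w*x
v = 1221 (v = (-19 - 14)*(-37) = -33*(-37) = 1221)
M(s) = 1/(-8 + s) (M(s) = 1/(s - 8) = 1/(-8 + s))
v*M(-4) = 1221/(-8 - 4) = 1221/(-12) = 1221*(-1/12) = -407/4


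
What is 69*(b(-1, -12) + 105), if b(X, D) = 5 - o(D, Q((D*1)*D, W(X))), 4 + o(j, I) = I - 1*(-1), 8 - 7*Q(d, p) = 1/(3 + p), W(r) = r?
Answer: 108123/14 ≈ 7723.1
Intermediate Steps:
Q(d, p) = 8/7 - 1/(7*(3 + p))
o(j, I) = -3 + I (o(j, I) = -4 + (I - 1*(-1)) = -4 + (I + 1) = -4 + (1 + I) = -3 + I)
b(X, D) = 8 - (23 + 8*X)/(7*(3 + X)) (b(X, D) = 5 - (-3 + (23 + 8*X)/(7*(3 + X))) = 5 + (3 - (23 + 8*X)/(7*(3 + X))) = 8 - (23 + 8*X)/(7*(3 + X)))
69*(b(-1, -12) + 105) = 69*((145 + 48*(-1))/(7*(3 - 1)) + 105) = 69*((1/7)*(145 - 48)/2 + 105) = 69*((1/7)*(1/2)*97 + 105) = 69*(97/14 + 105) = 69*(1567/14) = 108123/14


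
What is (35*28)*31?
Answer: 30380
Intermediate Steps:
(35*28)*31 = 980*31 = 30380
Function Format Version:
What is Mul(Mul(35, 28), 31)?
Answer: 30380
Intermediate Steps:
Mul(Mul(35, 28), 31) = Mul(980, 31) = 30380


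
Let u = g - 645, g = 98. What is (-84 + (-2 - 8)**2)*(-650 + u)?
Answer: -19152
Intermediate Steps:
u = -547 (u = 98 - 645 = -547)
(-84 + (-2 - 8)**2)*(-650 + u) = (-84 + (-2 - 8)**2)*(-650 - 547) = (-84 + (-10)**2)*(-1197) = (-84 + 100)*(-1197) = 16*(-1197) = -19152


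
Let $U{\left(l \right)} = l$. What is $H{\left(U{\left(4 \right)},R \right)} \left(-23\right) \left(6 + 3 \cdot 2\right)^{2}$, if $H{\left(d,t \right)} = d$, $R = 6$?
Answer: $-13248$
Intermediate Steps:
$H{\left(U{\left(4 \right)},R \right)} \left(-23\right) \left(6 + 3 \cdot 2\right)^{2} = 4 \left(-23\right) \left(6 + 3 \cdot 2\right)^{2} = - 92 \left(6 + 6\right)^{2} = - 92 \cdot 12^{2} = \left(-92\right) 144 = -13248$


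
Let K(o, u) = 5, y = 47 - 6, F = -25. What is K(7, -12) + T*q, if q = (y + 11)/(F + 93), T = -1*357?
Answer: -268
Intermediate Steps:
y = 41
T = -357
q = 13/17 (q = (41 + 11)/(-25 + 93) = 52/68 = 52*(1/68) = 13/17 ≈ 0.76471)
K(7, -12) + T*q = 5 - 357*13/17 = 5 - 273 = -268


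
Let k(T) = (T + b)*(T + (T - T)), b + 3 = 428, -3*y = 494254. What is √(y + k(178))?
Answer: 2*I*√129189/3 ≈ 239.62*I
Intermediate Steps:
y = -494254/3 (y = -⅓*494254 = -494254/3 ≈ -1.6475e+5)
b = 425 (b = -3 + 428 = 425)
k(T) = T*(425 + T) (k(T) = (T + 425)*(T + (T - T)) = (425 + T)*(T + 0) = (425 + T)*T = T*(425 + T))
√(y + k(178)) = √(-494254/3 + 178*(425 + 178)) = √(-494254/3 + 178*603) = √(-494254/3 + 107334) = √(-172252/3) = 2*I*√129189/3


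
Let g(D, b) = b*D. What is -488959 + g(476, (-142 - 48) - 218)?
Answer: -683167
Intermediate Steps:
g(D, b) = D*b
-488959 + g(476, (-142 - 48) - 218) = -488959 + 476*((-142 - 48) - 218) = -488959 + 476*(-190 - 218) = -488959 + 476*(-408) = -488959 - 194208 = -683167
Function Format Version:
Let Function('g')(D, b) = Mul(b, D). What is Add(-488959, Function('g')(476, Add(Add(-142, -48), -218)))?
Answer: -683167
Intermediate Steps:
Function('g')(D, b) = Mul(D, b)
Add(-488959, Function('g')(476, Add(Add(-142, -48), -218))) = Add(-488959, Mul(476, Add(Add(-142, -48), -218))) = Add(-488959, Mul(476, Add(-190, -218))) = Add(-488959, Mul(476, -408)) = Add(-488959, -194208) = -683167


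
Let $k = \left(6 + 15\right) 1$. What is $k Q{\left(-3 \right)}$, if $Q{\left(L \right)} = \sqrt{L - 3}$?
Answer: $21 i \sqrt{6} \approx 51.439 i$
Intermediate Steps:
$Q{\left(L \right)} = \sqrt{-3 + L}$
$k = 21$ ($k = 21 \cdot 1 = 21$)
$k Q{\left(-3 \right)} = 21 \sqrt{-3 - 3} = 21 \sqrt{-6} = 21 i \sqrt{6}$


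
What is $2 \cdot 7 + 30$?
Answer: $44$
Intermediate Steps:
$2 \cdot 7 + 30 = 14 + 30 = 44$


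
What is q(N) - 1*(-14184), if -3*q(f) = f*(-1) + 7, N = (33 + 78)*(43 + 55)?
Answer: 53423/3 ≈ 17808.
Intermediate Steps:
N = 10878 (N = 111*98 = 10878)
q(f) = -7/3 + f/3 (q(f) = -(f*(-1) + 7)/3 = -(-f + 7)/3 = -(7 - f)/3 = -7/3 + f/3)
q(N) - 1*(-14184) = (-7/3 + (1/3)*10878) - 1*(-14184) = (-7/3 + 3626) + 14184 = 10871/3 + 14184 = 53423/3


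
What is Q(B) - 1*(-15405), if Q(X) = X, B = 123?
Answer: 15528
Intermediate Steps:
Q(B) - 1*(-15405) = 123 - 1*(-15405) = 123 + 15405 = 15528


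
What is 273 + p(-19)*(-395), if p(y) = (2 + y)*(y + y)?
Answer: -254897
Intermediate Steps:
p(y) = 2*y*(2 + y) (p(y) = (2 + y)*(2*y) = 2*y*(2 + y))
273 + p(-19)*(-395) = 273 + (2*(-19)*(2 - 19))*(-395) = 273 + (2*(-19)*(-17))*(-395) = 273 + 646*(-395) = 273 - 255170 = -254897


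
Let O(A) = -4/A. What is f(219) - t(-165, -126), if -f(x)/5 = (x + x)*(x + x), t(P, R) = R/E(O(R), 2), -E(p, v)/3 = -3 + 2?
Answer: -959178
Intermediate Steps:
E(p, v) = 3 (E(p, v) = -3*(-3 + 2) = -3*(-1) = 3)
t(P, R) = R/3
f(x) = -20*x² (f(x) = -5*(x + x)*(x + x) = -5*2*x*2*x = -20*x²)
f(219) - t(-165, -126) = -20*219² - (-126)/3 = -20*47961 - 1*(-42) = -959220 + 42 = -959178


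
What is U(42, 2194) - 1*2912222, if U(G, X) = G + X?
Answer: -2909986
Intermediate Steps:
U(42, 2194) - 1*2912222 = (42 + 2194) - 1*2912222 = 2236 - 2912222 = -2909986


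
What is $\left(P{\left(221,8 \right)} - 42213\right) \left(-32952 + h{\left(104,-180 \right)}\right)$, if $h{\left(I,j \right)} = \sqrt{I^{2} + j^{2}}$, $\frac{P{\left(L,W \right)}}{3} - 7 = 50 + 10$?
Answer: $1384379424 - 168048 \sqrt{2701} \approx 1.3756 \cdot 10^{9}$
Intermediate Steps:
$P{\left(L,W \right)} = 201$ ($P{\left(L,W \right)} = 21 + 3 \left(50 + 10\right) = 21 + 3 \cdot 60 = 21 + 180 = 201$)
$\left(P{\left(221,8 \right)} - 42213\right) \left(-32952 + h{\left(104,-180 \right)}\right) = \left(201 - 42213\right) \left(-32952 + \sqrt{104^{2} + \left(-180\right)^{2}}\right) = - 42012 \left(-32952 + \sqrt{10816 + 32400}\right) = - 42012 \left(-32952 + \sqrt{43216}\right) = - 42012 \left(-32952 + 4 \sqrt{2701}\right) = 1384379424 - 168048 \sqrt{2701}$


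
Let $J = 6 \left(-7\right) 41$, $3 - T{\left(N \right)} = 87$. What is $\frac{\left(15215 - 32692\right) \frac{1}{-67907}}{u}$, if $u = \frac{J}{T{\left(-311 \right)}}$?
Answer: $\frac{34954}{2784187} \approx 0.012554$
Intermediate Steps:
$T{\left(N \right)} = -84$ ($T{\left(N \right)} = 3 - 87 = -84$)
$J = -1722$ ($J = \left(-42\right) 41 = -1722$)
$u = \frac{41}{2}$ ($u = - \frac{1722}{-84} = \left(-1722\right) \left(- \frac{1}{84}\right) = \frac{41}{2} \approx 20.5$)
$\frac{\left(15215 - 32692\right) \frac{1}{-67907}}{u} = \frac{\left(15215 - 32692\right) \frac{1}{-67907}}{\frac{41}{2}} = \left(-17477\right) \left(- \frac{1}{67907}\right) \frac{2}{41} = \frac{17477}{67907} \cdot \frac{2}{41} = \frac{34954}{2784187}$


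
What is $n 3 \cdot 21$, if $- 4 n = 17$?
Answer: $- \frac{1071}{4} \approx -267.75$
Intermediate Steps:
$n = - \frac{17}{4}$ ($n = \left(- \frac{1}{4}\right) 17 = - \frac{17}{4} \approx -4.25$)
$n 3 \cdot 21 = \left(- \frac{17}{4}\right) 3 \cdot 21 = \left(- \frac{51}{4}\right) 21 = - \frac{1071}{4}$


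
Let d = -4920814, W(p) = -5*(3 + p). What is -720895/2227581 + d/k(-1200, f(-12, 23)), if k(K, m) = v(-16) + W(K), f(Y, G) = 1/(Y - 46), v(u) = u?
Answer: -10965814793189/13296430989 ≈ -824.72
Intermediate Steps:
W(p) = -15 - 5*p
f(Y, G) = 1/(-46 + Y)
k(K, m) = -31 - 5*K (k(K, m) = -16 + (-15 - 5*K) = -31 - 5*K)
-720895/2227581 + d/k(-1200, f(-12, 23)) = -720895/2227581 - 4920814/(-31 - 5*(-1200)) = -720895*1/2227581 - 4920814/(-31 + 6000) = -720895/2227581 - 4920814/5969 = -10965814793189/13296430989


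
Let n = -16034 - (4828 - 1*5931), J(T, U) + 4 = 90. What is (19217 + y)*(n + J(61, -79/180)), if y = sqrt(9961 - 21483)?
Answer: -285276365 - 14845*I*sqrt(11522) ≈ -2.8528e+8 - 1.5935e+6*I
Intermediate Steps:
J(T, U) = 86 (J(T, U) = -4 + 90 = 86)
y = I*sqrt(11522) (y = sqrt(-11522) = I*sqrt(11522) ≈ 107.34*I)
n = -14931 (n = -16034 - (4828 - 5931) = -16034 - 1*(-1103) = -16034 + 1103 = -14931)
(19217 + y)*(n + J(61, -79/180)) = (19217 + I*sqrt(11522))*(-14931 + 86) = (19217 + I*sqrt(11522))*(-14845) = -285276365 - 14845*I*sqrt(11522)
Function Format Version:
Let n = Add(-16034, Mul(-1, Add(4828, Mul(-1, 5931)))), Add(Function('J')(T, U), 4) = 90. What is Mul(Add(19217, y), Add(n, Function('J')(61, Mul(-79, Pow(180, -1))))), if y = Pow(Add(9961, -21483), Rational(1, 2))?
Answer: Add(-285276365, Mul(-14845, I, Pow(11522, Rational(1, 2)))) ≈ Add(-2.8528e+8, Mul(-1.5935e+6, I))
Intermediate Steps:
Function('J')(T, U) = 86 (Function('J')(T, U) = Add(-4, 90) = 86)
y = Mul(I, Pow(11522, Rational(1, 2))) (y = Pow(-11522, Rational(1, 2)) = Mul(I, Pow(11522, Rational(1, 2))) ≈ Mul(107.34, I))
n = -14931 (n = Add(-16034, Mul(-1, Add(4828, -5931))) = Add(-16034, Mul(-1, -1103)) = Add(-16034, 1103) = -14931)
Mul(Add(19217, y), Add(n, Function('J')(61, Mul(-79, Pow(180, -1))))) = Mul(Add(19217, Mul(I, Pow(11522, Rational(1, 2)))), Add(-14931, 86)) = Mul(Add(19217, Mul(I, Pow(11522, Rational(1, 2)))), -14845) = Add(-285276365, Mul(-14845, I, Pow(11522, Rational(1, 2))))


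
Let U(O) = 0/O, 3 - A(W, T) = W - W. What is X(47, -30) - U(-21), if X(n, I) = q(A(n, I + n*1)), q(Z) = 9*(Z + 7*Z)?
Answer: 216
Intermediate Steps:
A(W, T) = 3 (A(W, T) = 3 - (W - W) = 3 - 1*0 = 3 + 0 = 3)
q(Z) = 72*Z (q(Z) = 9*(8*Z) = 72*Z)
U(O) = 0
X(n, I) = 216 (X(n, I) = 72*3 = 216)
X(47, -30) - U(-21) = 216 - 1*0 = 216 + 0 = 216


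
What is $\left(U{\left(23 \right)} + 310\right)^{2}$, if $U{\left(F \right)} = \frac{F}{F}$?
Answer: $96721$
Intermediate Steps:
$U{\left(F \right)} = 1$
$\left(U{\left(23 \right)} + 310\right)^{2} = \left(1 + 310\right)^{2} = 311^{2} = 96721$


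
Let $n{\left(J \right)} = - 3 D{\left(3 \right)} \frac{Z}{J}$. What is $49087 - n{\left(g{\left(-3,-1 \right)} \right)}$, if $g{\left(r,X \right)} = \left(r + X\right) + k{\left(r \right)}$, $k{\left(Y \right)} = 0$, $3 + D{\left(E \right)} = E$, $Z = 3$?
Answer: $49087$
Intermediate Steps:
$D{\left(E \right)} = -3 + E$
$g{\left(r,X \right)} = X + r$ ($g{\left(r,X \right)} = \left(r + X\right) + 0 = \left(X + r\right) + 0 = X + r$)
$n{\left(J \right)} = 0$ ($n{\left(J \right)} = - 3 \left(-3 + 3\right) \frac{3}{J} = \left(-3\right) 0 \frac{3}{J} = 0 \frac{3}{J} = 0$)
$49087 - n{\left(g{\left(-3,-1 \right)} \right)} = 49087 - 0 = 49087 + 0 = 49087$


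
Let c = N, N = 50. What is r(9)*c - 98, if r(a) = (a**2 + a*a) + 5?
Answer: 8252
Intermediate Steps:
c = 50
r(a) = 5 + 2*a**2 (r(a) = (a**2 + a**2) + 5 = 2*a**2 + 5 = 5 + 2*a**2)
r(9)*c - 98 = (5 + 2*9**2)*50 - 98 = (5 + 2*81)*50 - 98 = (5 + 162)*50 - 98 = 167*50 - 98 = 8350 - 98 = 8252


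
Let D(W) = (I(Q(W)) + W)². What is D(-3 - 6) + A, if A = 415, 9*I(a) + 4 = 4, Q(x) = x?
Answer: 496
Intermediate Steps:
I(a) = 0 (I(a) = -4/9 + (⅑)*4 = -4/9 + 4/9 = 0)
D(W) = W² (D(W) = (0 + W)² = W²)
D(-3 - 6) + A = (-3 - 6)² + 415 = (-9)² + 415 = 81 + 415 = 496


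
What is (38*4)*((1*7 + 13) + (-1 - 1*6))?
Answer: 1976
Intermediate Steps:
(38*4)*((1*7 + 13) + (-1 - 1*6)) = 152*((7 + 13) + (-1 - 6)) = 152*(20 - 7) = 152*13 = 1976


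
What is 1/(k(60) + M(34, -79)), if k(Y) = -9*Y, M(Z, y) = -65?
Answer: -1/605 ≈ -0.0016529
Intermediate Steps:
1/(k(60) + M(34, -79)) = 1/(-9*60 - 65) = 1/(-540 - 65) = 1/(-605) = -1/605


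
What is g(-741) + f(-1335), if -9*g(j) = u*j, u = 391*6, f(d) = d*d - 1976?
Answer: 1973403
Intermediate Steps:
f(d) = -1976 + d**2 (f(d) = d**2 - 1976 = -1976 + d**2)
u = 2346
g(j) = -782*j/3
g(-741) + f(-1335) = -782/3*(-741) + (-1976 + (-1335)**2) = 193154 + (-1976 + 1782225) = 193154 + 1780249 = 1973403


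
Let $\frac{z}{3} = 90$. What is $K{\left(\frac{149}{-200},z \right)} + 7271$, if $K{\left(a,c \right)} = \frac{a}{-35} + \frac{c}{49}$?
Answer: $\frac{356550043}{49000} \approx 7276.5$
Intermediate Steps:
$z = 270$ ($z = 3 \cdot 90 = 270$)
$K{\left(a,c \right)} = - \frac{a}{35} + \frac{c}{49}$ ($K{\left(a,c \right)} = a \left(- \frac{1}{35}\right) + c \frac{1}{49} = - \frac{a}{35} + \frac{c}{49}$)
$K{\left(\frac{149}{-200},z \right)} + 7271 = \left(- \frac{149 \frac{1}{-200}}{35} + \frac{1}{49} \cdot 270\right) + 7271 = \left(- \frac{149 \left(- \frac{1}{200}\right)}{35} + \frac{270}{49}\right) + 7271 = \left(\left(- \frac{1}{35}\right) \left(- \frac{149}{200}\right) + \frac{270}{49}\right) + 7271 = \left(\frac{149}{7000} + \frac{270}{49}\right) + 7271 = \frac{271043}{49000} + 7271 = \frac{356550043}{49000}$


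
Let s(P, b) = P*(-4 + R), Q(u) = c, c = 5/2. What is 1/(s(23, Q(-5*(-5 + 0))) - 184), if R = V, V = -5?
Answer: -1/391 ≈ -0.0025575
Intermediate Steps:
c = 5/2 (c = 5*(1/2) = 5/2 ≈ 2.5000)
Q(u) = 5/2
R = -5
s(P, b) = -9*P (s(P, b) = P*(-4 - 5) = P*(-9) = -9*P)
1/(s(23, Q(-5*(-5 + 0))) - 184) = 1/(-9*23 - 184) = 1/(-207 - 184) = 1/(-391) = -1/391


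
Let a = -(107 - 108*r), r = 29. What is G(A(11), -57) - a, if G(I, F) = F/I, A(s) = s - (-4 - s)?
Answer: -78707/26 ≈ -3027.2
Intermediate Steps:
A(s) = 4 + 2*s (A(s) = s + (4 + s) = 4 + 2*s)
a = 3025 (a = -(107 - 108*29) = -(107 - 3132) = -1*(-3025) = 3025)
G(A(11), -57) - a = -57/(4 + 2*11) - 1*3025 = -57/(4 + 22) - 3025 = -57/26 - 3025 = -78707/26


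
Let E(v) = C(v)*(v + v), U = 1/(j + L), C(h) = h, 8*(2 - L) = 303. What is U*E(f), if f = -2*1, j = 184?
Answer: 64/1185 ≈ 0.054008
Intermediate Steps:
L = -287/8 (L = 2 - ⅛*303 = 2 - 303/8 = -287/8 ≈ -35.875)
f = -2
U = 8/1185 (U = 1/(184 - 287/8) = 1/(1185/8) = 8/1185 ≈ 0.0067511)
E(v) = 2*v² (E(v) = v*(v + v) = v*(2*v) = 2*v²)
U*E(f) = 8*(2*(-2)²)/1185 = 8*(2*4)/1185 = (8/1185)*8 = 64/1185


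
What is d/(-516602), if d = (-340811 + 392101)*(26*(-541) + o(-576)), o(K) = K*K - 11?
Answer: -8147390855/258301 ≈ -31542.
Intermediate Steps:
o(K) = -11 + K² (o(K) = K² - 11 = -11 + K²)
d = 16294781710 (d = (-340811 + 392101)*(26*(-541) + (-11 + (-576)²)) = 51290*(-14066 + (-11 + 331776)) = 51290*(-14066 + 331765) = 51290*317699 = 16294781710)
d/(-516602) = 16294781710/(-516602) = 16294781710*(-1/516602) = -8147390855/258301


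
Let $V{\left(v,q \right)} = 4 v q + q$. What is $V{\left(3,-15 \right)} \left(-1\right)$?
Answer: $195$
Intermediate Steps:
$V{\left(v,q \right)} = q + 4 q v$ ($V{\left(v,q \right)} = 4 q v + q = q + 4 q v$)
$V{\left(3,-15 \right)} \left(-1\right) = - 15 \left(1 + 4 \cdot 3\right) \left(-1\right) = - 15 \left(1 + 12\right) \left(-1\right) = \left(-15\right) 13 \left(-1\right) = \left(-195\right) \left(-1\right) = 195$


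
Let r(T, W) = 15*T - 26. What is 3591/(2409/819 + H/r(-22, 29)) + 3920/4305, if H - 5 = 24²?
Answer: 42941511844/15652365 ≈ 2743.5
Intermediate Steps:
r(T, W) = -26 + 15*T
H = 581 (H = 5 + 24² = 5 + 576 = 581)
3591/(2409/819 + H/r(-22, 29)) + 3920/4305 = 3591/(2409/819 + 581/(-26 + 15*(-22))) + 3920/4305 = 3591/(2409*(1/819) + 581/(-26 - 330)) + 3920*(1/4305) = 3591/(803/273 + 581/(-356)) + 112/123 = 3591/(803/273 + 581*(-1/356)) + 112/123 = 3591/(803/273 - 581/356) + 112/123 = 3591/(127255/97188) + 112/123 = 3591*(97188/127255) + 112/123 = 349002108/127255 + 112/123 = 42941511844/15652365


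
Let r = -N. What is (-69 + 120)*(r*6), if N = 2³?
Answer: -2448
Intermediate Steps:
N = 8
r = -8 (r = -1*8 = -8)
(-69 + 120)*(r*6) = (-69 + 120)*(-8*6) = 51*(-48) = -2448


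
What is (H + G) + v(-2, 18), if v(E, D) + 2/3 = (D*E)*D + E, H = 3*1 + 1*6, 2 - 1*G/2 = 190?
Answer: -3053/3 ≈ -1017.7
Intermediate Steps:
G = -376 (G = 4 - 2*190 = 4 - 380 = -376)
H = 9 (H = 3 + 6 = 9)
v(E, D) = -⅔ + E + E*D² (v(E, D) = -⅔ + ((D*E)*D + E) = -⅔ + (E*D² + E) = -⅔ + (E + E*D²) = -⅔ + E + E*D²)
(H + G) + v(-2, 18) = (9 - 376) + (-⅔ - 2 - 2*18²) = -367 + (-⅔ - 2 - 2*324) = -367 + (-⅔ - 2 - 648) = -367 - 1952/3 = -3053/3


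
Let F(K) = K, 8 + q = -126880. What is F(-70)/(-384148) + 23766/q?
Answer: -22354851/119470028 ≈ -0.18712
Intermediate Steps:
q = -126888 (q = -8 - 126880 = -126888)
F(-70)/(-384148) + 23766/q = -70/(-384148) + 23766/(-126888) = -70*(-1/384148) + 23766*(-1/126888) = 35/192074 - 233/1244 = -22354851/119470028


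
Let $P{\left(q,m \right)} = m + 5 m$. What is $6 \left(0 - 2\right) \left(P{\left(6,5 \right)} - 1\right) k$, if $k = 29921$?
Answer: $-10412508$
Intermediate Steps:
$P{\left(q,m \right)} = 6 m$
$6 \left(0 - 2\right) \left(P{\left(6,5 \right)} - 1\right) k = 6 \left(0 - 2\right) \left(6 \cdot 5 - 1\right) 29921 = 6 \left(- 2 \left(30 - 1\right)\right) 29921 = 6 \left(\left(-2\right) 29\right) 29921 = 6 \left(-58\right) 29921 = \left(-348\right) 29921 = -10412508$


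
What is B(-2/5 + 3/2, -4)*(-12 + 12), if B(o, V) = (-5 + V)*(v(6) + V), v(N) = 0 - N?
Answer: 0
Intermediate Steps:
v(N) = -N
B(o, V) = (-6 + V)*(-5 + V) (B(o, V) = (-5 + V)*(-1*6 + V) = (-5 + V)*(-6 + V) = (-6 + V)*(-5 + V))
B(-2/5 + 3/2, -4)*(-12 + 12) = (30 + (-4)² - 11*(-4))*(-12 + 12) = (30 + 16 + 44)*0 = 90*0 = 0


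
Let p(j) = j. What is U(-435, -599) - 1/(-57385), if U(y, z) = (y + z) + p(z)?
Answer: -93709704/57385 ≈ -1633.0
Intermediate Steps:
U(y, z) = y + 2*z (U(y, z) = (y + z) + z = y + 2*z)
U(-435, -599) - 1/(-57385) = (-435 + 2*(-599)) - 1/(-57385) = (-435 - 1198) - 1*(-1/57385) = -1633 + 1/57385 = -93709704/57385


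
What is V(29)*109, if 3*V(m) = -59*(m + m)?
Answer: -372998/3 ≈ -1.2433e+5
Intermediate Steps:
V(m) = -118*m/3 (V(m) = (-59*(m + m))/3 = (-118*m)/3 = -118*m/3)
V(29)*109 = -118/3*29*109 = -3422/3*109 = -372998/3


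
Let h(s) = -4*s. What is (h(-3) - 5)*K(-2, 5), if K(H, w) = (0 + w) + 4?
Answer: 63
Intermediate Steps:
K(H, w) = 4 + w (K(H, w) = w + 4 = 4 + w)
(h(-3) - 5)*K(-2, 5) = (-4*(-3) - 5)*(4 + 5) = (12 - 5)*9 = 7*9 = 63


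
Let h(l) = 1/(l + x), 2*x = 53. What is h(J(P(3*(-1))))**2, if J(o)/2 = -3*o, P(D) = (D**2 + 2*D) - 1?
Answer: 4/841 ≈ 0.0047562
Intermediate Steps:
x = 53/2 (x = (1/2)*53 = 53/2 ≈ 26.500)
P(D) = -1 + D**2 + 2*D
J(o) = -6*o (J(o) = 2*(-3*o) = -6*o)
h(l) = 1/(53/2 + l) (h(l) = 1/(l + 53/2) = 1/(53/2 + l))
h(J(P(3*(-1))))**2 = (2/(53 + 2*(-6*(-1 + (3*(-1))**2 + 2*(3*(-1))))))**2 = (2/(53 + 2*(-6*(-1 + (-3)**2 + 2*(-3)))))**2 = (2/(53 + 2*(-6*(-1 + 9 - 6))))**2 = (2/(53 + 2*(-6*2)))**2 = (2/(53 + 2*(-12)))**2 = (2/(53 - 24))**2 = (2/29)**2 = 4/841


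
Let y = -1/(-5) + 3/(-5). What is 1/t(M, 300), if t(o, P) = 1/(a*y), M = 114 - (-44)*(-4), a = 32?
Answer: -64/5 ≈ -12.800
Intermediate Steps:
y = -2/5 (y = -1*(-1/5) + 3*(-1/5) = 1/5 - 3/5 = -2/5 ≈ -0.40000)
M = -62 (M = 114 - 1*176 = 114 - 176 = -62)
t(o, P) = -5/64 (t(o, P) = 1/(32*(-2/5)) = 1/(-64/5) = -5/64)
1/t(M, 300) = 1/(-5/64) = -64/5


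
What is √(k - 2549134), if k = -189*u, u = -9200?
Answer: I*√810334 ≈ 900.19*I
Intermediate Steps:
k = 1738800 (k = -189*(-9200) = 1738800)
√(k - 2549134) = √(1738800 - 2549134) = √(-810334) = I*√810334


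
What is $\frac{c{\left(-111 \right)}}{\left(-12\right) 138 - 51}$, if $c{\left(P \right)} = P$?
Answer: $\frac{37}{569} \approx 0.065026$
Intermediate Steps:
$\frac{c{\left(-111 \right)}}{\left(-12\right) 138 - 51} = - \frac{111}{\left(-12\right) 138 - 51} = - \frac{111}{-1656 - 51} = - \frac{111}{-1707} = \left(-111\right) \left(- \frac{1}{1707}\right) = \frac{37}{569}$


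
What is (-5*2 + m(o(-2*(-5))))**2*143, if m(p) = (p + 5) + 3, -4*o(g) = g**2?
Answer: 104247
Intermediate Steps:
o(g) = -g**2/4
m(p) = 8 + p (m(p) = (5 + p) + 3 = 8 + p)
(-5*2 + m(o(-2*(-5))))**2*143 = (-5*2 + (8 - (-2*(-5))**2/4))**2*143 = (-10 + (8 - 1/4*10**2))**2*143 = (-10 + (8 - 1/4*100))**2*143 = (-10 + (8 - 25))**2*143 = (-10 - 17)**2*143 = (-27)**2*143 = 729*143 = 104247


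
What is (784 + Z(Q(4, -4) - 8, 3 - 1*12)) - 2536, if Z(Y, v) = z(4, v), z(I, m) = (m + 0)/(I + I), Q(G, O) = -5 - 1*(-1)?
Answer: -14025/8 ≈ -1753.1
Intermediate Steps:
Q(G, O) = -4 (Q(G, O) = -5 + 1 = -4)
z(I, m) = m/(2*I) (z(I, m) = m/((2*I)) = m*(1/(2*I)) = m/(2*I))
Z(Y, v) = v/8 (Z(Y, v) = (½)*v/4 = (½)*v*(¼) = v/8)
(784 + Z(Q(4, -4) - 8, 3 - 1*12)) - 2536 = (784 + (3 - 1*12)/8) - 2536 = (784 + (3 - 12)/8) - 2536 = (784 + (⅛)*(-9)) - 2536 = (784 - 9/8) - 2536 = 6263/8 - 2536 = -14025/8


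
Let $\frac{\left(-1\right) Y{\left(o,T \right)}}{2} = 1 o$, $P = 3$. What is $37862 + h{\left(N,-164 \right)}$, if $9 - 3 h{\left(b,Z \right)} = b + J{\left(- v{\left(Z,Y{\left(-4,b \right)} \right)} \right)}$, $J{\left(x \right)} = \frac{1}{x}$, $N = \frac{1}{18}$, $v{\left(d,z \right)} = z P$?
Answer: $\frac{8178839}{216} \approx 37865.0$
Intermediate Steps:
$Y{\left(o,T \right)} = - 2 o$ ($Y{\left(o,T \right)} = - 2 \cdot 1 o = - 2 o$)
$v{\left(d,z \right)} = 3 z$ ($v{\left(d,z \right)} = z 3 = 3 z$)
$N = \frac{1}{18} \approx 0.055556$
$h{\left(b,Z \right)} = \frac{217}{72} - \frac{b}{3}$ ($h{\left(b,Z \right)} = 3 - \frac{b + \frac{1}{\left(-1\right) 3 \left(\left(-2\right) \left(-4\right)\right)}}{3} = 3 - \frac{b + \frac{1}{\left(-1\right) 3 \cdot 8}}{3} = 3 - \frac{b + \frac{1}{\left(-1\right) 24}}{3} = 3 - \frac{b + \frac{1}{-24}}{3} = 3 - \frac{b - \frac{1}{24}}{3} = 3 - \frac{- \frac{1}{24} + b}{3} = 3 - \left(- \frac{1}{72} + \frac{b}{3}\right) = \frac{217}{72} - \frac{b}{3}$)
$37862 + h{\left(N,-164 \right)} = 37862 + \left(\frac{217}{72} - \frac{1}{54}\right) = 37862 + \frac{647}{216} = \frac{8178839}{216}$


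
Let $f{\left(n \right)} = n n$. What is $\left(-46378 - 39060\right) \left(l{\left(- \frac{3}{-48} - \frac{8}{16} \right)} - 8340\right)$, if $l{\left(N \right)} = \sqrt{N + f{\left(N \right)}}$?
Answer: $712552920 - \frac{128157 i \sqrt{7}}{8} \approx 7.1255 \cdot 10^{8} - 42384.0 i$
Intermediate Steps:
$f{\left(n \right)} = n^{2}$
$l{\left(N \right)} = \sqrt{N + N^{2}}$
$\left(-46378 - 39060\right) \left(l{\left(- \frac{3}{-48} - \frac{8}{16} \right)} - 8340\right) = \left(-46378 - 39060\right) \left(\sqrt{\left(- \frac{3}{-48} - \frac{8}{16}\right) \left(1 - \left(\frac{1}{2} - \frac{1}{16}\right)\right)} - 8340\right) = - 85438 \left(\sqrt{\left(\left(-3\right) \left(- \frac{1}{48}\right) - \frac{1}{2}\right) \left(1 - \frac{7}{16}\right)} - 8340\right) = - 85438 \left(\sqrt{\left(\frac{1}{16} - \frac{1}{2}\right) \left(1 + \left(\frac{1}{16} - \frac{1}{2}\right)\right)} - 8340\right) = - 85438 \left(\sqrt{- \frac{7 \left(1 - \frac{7}{16}\right)}{16}} - 8340\right) = - 85438 \left(\sqrt{\left(- \frac{7}{16}\right) \frac{9}{16}} - 8340\right) = - 85438 \left(\sqrt{- \frac{63}{256}} - 8340\right) = - 85438 \left(\frac{3 i \sqrt{7}}{16} - 8340\right) = - 85438 \left(-8340 + \frac{3 i \sqrt{7}}{16}\right) = 712552920 - \frac{128157 i \sqrt{7}}{8}$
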